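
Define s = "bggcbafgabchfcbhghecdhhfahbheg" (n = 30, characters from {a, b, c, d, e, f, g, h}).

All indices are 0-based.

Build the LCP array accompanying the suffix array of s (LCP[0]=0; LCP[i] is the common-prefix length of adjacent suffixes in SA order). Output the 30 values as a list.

[0, 1, 1, 0, 1, 1, 1, 2, 0, 2, 1, 1, 0, 0, 1, 0, 1, 1, 0, 1, 1, 1, 1, 0, 1, 2, 1, 2, 1, 1]

rank→(start, suffix):
  0 → (8, 'abchfcbhghecdhhfahbheg')
  1 → (5, 'afgabchfcbhghecdhhfahbheg')
  2 → (24, 'ahbheg')
  3 → (4, 'bafgabchfcbhghecdhhfahbheg')
  4 → (9, 'bchfcbhghecdhhfahbheg')
  5 → (0, 'bggcbafgabchfcbhghecdhhfahbheg')
  6 → (26, 'bheg')
  7 → (14, 'bhghecdhhfahbheg')
  8 → (3, 'cbafgabchfcbhghecdhhfahbheg')
  9 → (13, 'cbhghecdhhfahbheg')
  10 → (19, 'cdhhfahbheg')
  11 → (10, 'chfcbhghecdhhfahbheg')
  12 → (20, 'dhhfahbheg')
  13 → (18, 'ecdhhfahbheg')
  14 → (28, 'eg')
  15 → (23, 'fahbheg')
  16 → (12, 'fcbhghecdhhfahbheg')
  17 → (6, 'fgabchfcbhghecdhhfahbheg')
  18 → (29, 'g')
  19 → (7, 'gabchfcbhghecdhhfahbheg')
  20 → (2, 'gcbafgabchfcbhghecdhhfahbheg')
  21 → (1, 'ggcbafgabchfcbhghecdhhfahbheg')
  22 → (16, 'ghecdhhfahbheg')
  23 → (25, 'hbheg')
  24 → (17, 'hecdhhfahbheg')
  25 → (27, 'heg')
  26 → (22, 'hfahbheg')
  27 → (11, 'hfcbhghecdhhfahbheg')
  28 → (15, 'hghecdhhfahbheg')
  29 → (21, 'hhfahbheg')

SA = [8, 5, 24, 4, 9, 0, 26, 14, 3, 13, 19, 10, 20, 18, 28, 23, 12, 6, 29, 7, 2, 1, 16, 25, 17, 27, 22, 11, 15, 21]
rank  pair      lcp
   1  s[8:],s[5:]  1  'a'
   2  s[5:],s[24:]  1  'a'
   3  s[24:],s[4:]  0  ''
   4  s[4:],s[9:]  1  'b'
   5  s[9:],s[0:]  1  'b'
   6  s[0:],s[26:]  1  'b'
   7  s[26:],s[14:]  2  'bh'
   8  s[14:],s[3:]  0  ''
   9  s[3:],s[13:]  2  'cb'
  10  s[13:],s[19:]  1  'c'
  11  s[19:],s[10:]  1  'c'
  12  s[10:],s[20:]  0  ''
  13  s[20:],s[18:]  0  ''
  14  s[18:],s[28:]  1  'e'
  15  s[28:],s[23:]  0  ''
  16  s[23:],s[12:]  1  'f'
  17  s[12:],s[6:]  1  'f'
  18  s[6:],s[29:]  0  ''
  19  s[29:],s[7:]  1  'g'
  20  s[7:],s[2:]  1  'g'
  21  s[2:],s[1:]  1  'g'
  22  s[1:],s[16:]  1  'g'
  23  s[16:],s[25:]  0  ''
  24  s[25:],s[17:]  1  'h'
  25  s[17:],s[27:]  2  'he'
  26  s[27:],s[22:]  1  'h'
  27  s[22:],s[11:]  2  'hf'
  28  s[11:],s[15:]  1  'h'
  29  s[15:],s[21:]  1  'h'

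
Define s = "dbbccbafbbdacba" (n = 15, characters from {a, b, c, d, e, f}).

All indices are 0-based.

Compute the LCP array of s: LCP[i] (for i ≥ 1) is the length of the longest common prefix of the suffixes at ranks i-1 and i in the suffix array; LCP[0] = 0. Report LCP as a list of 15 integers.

[0, 1, 1, 0, 2, 1, 2, 1, 1, 0, 3, 1, 0, 1, 0]

rank→(start, suffix):
  0 → (14, 'a')
  1 → (11, 'acba')
  2 → (6, 'afbbdacba')
  3 → (13, 'ba')
  4 → (5, 'bafbbdacba')
  5 → (1, 'bbccbafbbdacba')
  6 → (8, 'bbdacba')
  7 → (2, 'bccbafbbdacba')
  8 → (9, 'bdacba')
  9 → (12, 'cba')
  10 → (4, 'cbafbbdacba')
  11 → (3, 'ccbafbbdacba')
  12 → (10, 'dacba')
  13 → (0, 'dbbccbafbbdacba')
  14 → (7, 'fbbdacba')

SA = [14, 11, 6, 13, 5, 1, 8, 2, 9, 12, 4, 3, 10, 0, 7]
[i] adj suffixes → lcp
  [1] 14/11 → 1 ('a')
  [2] 11/6 → 1 ('a')
  [3] 6/13 → 0 ('')
  [4] 13/5 → 2 ('ba')
  [5] 5/1 → 1 ('b')
  [6] 1/8 → 2 ('bb')
  [7] 8/2 → 1 ('b')
  [8] 2/9 → 1 ('b')
  [9] 9/12 → 0 ('')
  [10] 12/4 → 3 ('cba')
  [11] 4/3 → 1 ('c')
  [12] 3/10 → 0 ('')
  [13] 10/0 → 1 ('d')
  [14] 0/7 → 0 ('')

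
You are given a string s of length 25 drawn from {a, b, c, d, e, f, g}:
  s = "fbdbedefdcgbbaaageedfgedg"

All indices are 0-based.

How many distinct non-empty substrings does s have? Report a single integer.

rank | idx | suffix
   0 |  13 | aaageedfgedg
   1 |  14 | aageedfgedg
   2 |  15 | ageedfgedg
   3 |  12 | baaageedfgedg
   4 |  11 | bbaaageedfgedg
   5 |   1 | bdbedefdcgbbaaageedfgedg
   6 |   3 | bedefdcgbbaaageedfgedg
   7 |   9 | cgbbaaageedfgedg
   8 |   2 | dbedefdcgbbaaageedfgedg
   9 |   8 | dcgbbaaageedfgedg
  10 |   5 | defdcgbbaaageedfgedg
  11 |  19 | dfgedg
  12 |  23 | dg
  13 |   4 | edefdcgbbaaageedfgedg
  14 |  18 | edfgedg
  15 |  22 | edg
  16 |  17 | eedfgedg
  17 |   6 | efdcgbbaaageedfgedg
  18 |   0 | fbdbedefdcgbbaaageedfgedg
  19 |   7 | fdcgbbaaageedfgedg
  20 |  20 | fgedg
  21 |  24 | g
  22 |  10 | gbbaaageedfgedg
  23 |  21 | gedg
  24 |  16 | geedfgedg

SA = [13, 14, 15, 12, 11, 1, 3, 9, 2, 8, 5, 19, 23, 4, 18, 22, 17, 6, 0, 7, 20, 24, 10, 21, 16]
i: (SA[i-1],SA[i]) lcp shared
  1: (13,14) 2 'aa'
  2: (14,15) 1 'a'
  3: (15,12) 0 ''
  4: (12,11) 1 'b'
  5: (11,1) 1 'b'
  6: (1,3) 1 'b'
  7: (3,9) 0 ''
  8: (9,2) 0 ''
  9: (2,8) 1 'd'
  10: (8,5) 1 'd'
  11: (5,19) 1 'd'
  12: (19,23) 1 'd'
  13: (23,4) 0 ''
  14: (4,18) 2 'ed'
  15: (18,22) 2 'ed'
  16: (22,17) 1 'e'
  17: (17,6) 1 'e'
  18: (6,0) 0 ''
  19: (0,7) 1 'f'
  20: (7,20) 1 'f'
  21: (20,24) 0 ''
  22: (24,10) 1 'g'
  23: (10,21) 1 'g'
  24: (21,16) 2 'ge'

n(n+1)/2 = 25·26/2 = 325
Σ LCP = 0 + 2 + 1 + 0 + 1 + 1 + 1 + 0 + 0 + 1 + 1 + 1 + 1 + 0 + 2 + 2 + 1 + 1 + 0 + 1 + 1 + 0 + 1 + 1 + 2 = 22
distinct = 325 − 22 = 303

303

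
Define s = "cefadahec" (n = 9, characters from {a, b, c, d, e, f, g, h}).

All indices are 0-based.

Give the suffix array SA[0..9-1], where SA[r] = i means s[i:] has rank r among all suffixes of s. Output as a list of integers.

sorted suffixes:
  #0 SA[0]=3  'adahec'
  #1 SA[1]=5  'ahec'
  #2 SA[2]=8  'c'
  #3 SA[3]=0  'cefadahec'
  #4 SA[4]=4  'dahec'
  #5 SA[5]=7  'ec'
  #6 SA[6]=1  'efadahec'
  #7 SA[7]=2  'fadahec'
  #8 SA[8]=6  'hec'

[3, 5, 8, 0, 4, 7, 1, 2, 6]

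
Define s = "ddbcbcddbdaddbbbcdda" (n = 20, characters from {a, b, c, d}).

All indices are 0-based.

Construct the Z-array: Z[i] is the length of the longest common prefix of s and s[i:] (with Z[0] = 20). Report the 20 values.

[20, 1, 0, 0, 0, 0, 3, 1, 0, 1, 0, 3, 1, 0, 0, 0, 0, 2, 1, 0]

Z[0]=20
i=1: fresh scan; Z[1]=1 scan→box=[1,2)
i=2: fresh scan; Z[2]=0
i=3: fresh scan; Z[3]=0
i=4: fresh scan; Z[4]=0
i=5: fresh scan; Z[5]=0
i=6: fresh scan; Z[6]=3 scan→box=[6,9)
i=7: min(r-i=2, Z[1]=1)=1; Z[7]=1
i=8: min(r-i=1, Z[2]=0)=0; Z[8]=0
i=9: fresh scan; Z[9]=1 scan→box=[9,10)
i=10: fresh scan; Z[10]=0
i=11: fresh scan; Z[11]=3 scan→box=[11,14)
i=12: min(r-i=2, Z[1]=1)=1; Z[12]=1
i=13: min(r-i=1, Z[2]=0)=0; Z[13]=0
i=14: fresh scan; Z[14]=0
i=15: fresh scan; Z[15]=0
i=16: fresh scan; Z[16]=0
i=17: fresh scan; Z[17]=2 scan→box=[17,19)
i=18: min(r-i=1, Z[1]=1)=1; Z[18]=1
i=19: fresh scan; Z[19]=0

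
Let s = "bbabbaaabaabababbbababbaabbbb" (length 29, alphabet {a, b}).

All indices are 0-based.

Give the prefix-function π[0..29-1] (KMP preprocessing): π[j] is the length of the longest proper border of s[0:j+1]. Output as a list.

π[0] = 0
j=1 s[j]='b': π[1]=1 (border 'b')
j=2 s[j]='a': k: 1→0; π[2]=0 (border '')
j=3 s[j]='b': π[3]=1 (border 'b')
j=4 s[j]='b': π[4]=2 (border 'bb')
j=5 s[j]='a': π[5]=3 (border 'bba')
j=6 s[j]='a': k: 3→0; π[6]=0 (border '')
j=7 s[j]='a': π[7]=0 (border '')
j=8 s[j]='b': π[8]=1 (border 'b')
j=9 s[j]='a': k: 1→0; π[9]=0 (border '')
j=10 s[j]='a': π[10]=0 (border '')
j=11 s[j]='b': π[11]=1 (border 'b')
j=12 s[j]='a': k: 1→0; π[12]=0 (border '')
j=13 s[j]='b': π[13]=1 (border 'b')
j=14 s[j]='a': k: 1→0; π[14]=0 (border '')
j=15 s[j]='b': π[15]=1 (border 'b')
j=16 s[j]='b': π[16]=2 (border 'bb')
j=17 s[j]='b': k: 2→1; π[17]=2 (border 'bb')
j=18 s[j]='a': π[18]=3 (border 'bba')
j=19 s[j]='b': π[19]=4 (border 'bbab')
j=20 s[j]='a': k: 4→1→0; π[20]=0 (border '')
j=21 s[j]='b': π[21]=1 (border 'b')
j=22 s[j]='b': π[22]=2 (border 'bb')
j=23 s[j]='a': π[23]=3 (border 'bba')
j=24 s[j]='a': k: 3→0; π[24]=0 (border '')
j=25 s[j]='b': π[25]=1 (border 'b')
j=26 s[j]='b': π[26]=2 (border 'bb')
j=27 s[j]='b': k: 2→1; π[27]=2 (border 'bb')
j=28 s[j]='b': k: 2→1; π[28]=2 (border 'bb')

[0, 1, 0, 1, 2, 3, 0, 0, 1, 0, 0, 1, 0, 1, 0, 1, 2, 2, 3, 4, 0, 1, 2, 3, 0, 1, 2, 2, 2]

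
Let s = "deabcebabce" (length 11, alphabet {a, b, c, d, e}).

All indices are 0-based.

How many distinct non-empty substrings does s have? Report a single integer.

54

rank→(start, suffix):
  0 → (7, 'abce')
  1 → (2, 'abcebabce')
  2 → (6, 'babce')
  3 → (8, 'bce')
  4 → (3, 'bcebabce')
  5 → (9, 'ce')
  6 → (4, 'cebabce')
  7 → (0, 'deabcebabce')
  8 → (10, 'e')
  9 → (1, 'eabcebabce')
  10 → (5, 'ebabce')

SA = [7, 2, 6, 8, 3, 9, 4, 0, 10, 1, 5]
i: (SA[i-1],SA[i]) lcp shared
  1: (7,2) 4 'abce'
  2: (2,6) 0 ''
  3: (6,8) 1 'b'
  4: (8,3) 3 'bce'
  5: (3,9) 0 ''
  6: (9,4) 2 'ce'
  7: (4,0) 0 ''
  8: (0,10) 0 ''
  9: (10,1) 1 'e'
  10: (1,5) 1 'e'

n(n+1)/2 = 11·12/2 = 66
Σ LCP = 0 + 4 + 0 + 1 + 3 + 0 + 2 + 0 + 0 + 1 + 1 = 12
distinct = 66 − 12 = 54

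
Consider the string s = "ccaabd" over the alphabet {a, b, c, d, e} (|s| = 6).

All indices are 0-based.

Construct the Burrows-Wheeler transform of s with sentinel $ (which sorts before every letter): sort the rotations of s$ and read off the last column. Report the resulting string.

dcaac$b

rank  rotation last
    0  $ccaabd  d
    1  aabd$cc  c
    2  abd$cca  a
    3  bd$ccaa  a
    4  caabd$c  c
    5  ccaabd$  $
    6  d$ccaab  b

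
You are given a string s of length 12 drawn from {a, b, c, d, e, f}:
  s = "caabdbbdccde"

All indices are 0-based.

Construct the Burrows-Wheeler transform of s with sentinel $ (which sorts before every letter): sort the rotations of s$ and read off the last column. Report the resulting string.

rank  rotation       last
    0  $caabdbbdccde  e
    1  aabdbbdccde$c  c
    2  abdbbdccde$ca  a
    3  bbdccde$caabd  d
    4  bdbbdccde$caa  a
    5  bdccde$caabdb  b
    6  caabdbbdccde$  $
    7  ccde$caabdbbd  d
    8  cde$caabdbbdc  c
    9  dbbdccde$caab  b
   10  dccde$caabdbb  b
   11  de$caabdbbdcc  c
   12  e$caabdbbdccd  d

ecadab$dcbbcd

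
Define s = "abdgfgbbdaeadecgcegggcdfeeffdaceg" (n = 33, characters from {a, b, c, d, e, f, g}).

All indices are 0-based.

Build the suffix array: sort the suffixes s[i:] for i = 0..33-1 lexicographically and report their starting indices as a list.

rank→(start, suffix):
  0 → (0, 'abdgfgbbdaeadecgcegggcdfeeffdaceg')
  1 → (29, 'aceg')
  2 → (11, 'adecgcegggcdfeeffdaceg')
  3 → (9, 'aeadecgcegggcdfeeffdaceg')
  4 → (6, 'bbdaeadecgcegggcdfeeffdaceg')
  5 → (7, 'bdaeadecgcegggcdfeeffdaceg')
  6 → (1, 'bdgfgbbdaeadecgcegggcdfeeffdaceg')
  7 → (21, 'cdfeeffdaceg')
  8 → (30, 'ceg')
  9 → (16, 'cegggcdfeeffdaceg')
  10 → (14, 'cgcegggcdfeeffdaceg')
  11 → (28, 'daceg')
  12 → (8, 'daeadecgcegggcdfeeffdaceg')
  13 → (12, 'decgcegggcdfeeffdaceg')
  14 → (22, 'dfeeffdaceg')
  15 → (2, 'dgfgbbdaeadecgcegggcdfeeffdaceg')
  16 → (10, 'eadecgcegggcdfeeffdaceg')
  17 → (13, 'ecgcegggcdfeeffdaceg')
  18 → (24, 'eeffdaceg')
  19 → (25, 'effdaceg')
  20 → (31, 'eg')
  21 → (17, 'egggcdfeeffdaceg')
  22 → (27, 'fdaceg')
  23 → (23, 'feeffdaceg')
  24 → (26, 'ffdaceg')
  25 → (4, 'fgbbdaeadecgcegggcdfeeffdaceg')
  26 → (32, 'g')
  27 → (5, 'gbbdaeadecgcegggcdfeeffdaceg')
  28 → (20, 'gcdfeeffdaceg')
  29 → (15, 'gcegggcdfeeffdaceg')
  30 → (3, 'gfgbbdaeadecgcegggcdfeeffdaceg')
  31 → (19, 'ggcdfeeffdaceg')
  32 → (18, 'gggcdfeeffdaceg')

[0, 29, 11, 9, 6, 7, 1, 21, 30, 16, 14, 28, 8, 12, 22, 2, 10, 13, 24, 25, 31, 17, 27, 23, 26, 4, 32, 5, 20, 15, 3, 19, 18]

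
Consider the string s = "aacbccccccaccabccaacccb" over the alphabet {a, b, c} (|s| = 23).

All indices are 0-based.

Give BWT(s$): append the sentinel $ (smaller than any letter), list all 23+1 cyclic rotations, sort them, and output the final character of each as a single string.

rank  rotation                  last
    0  $aacbccccccaccabccaacccb  b
    1  aacbccccccaccabccaacccb$  $
    2  aacccb$aacbccccccaccabcc  c
    3  abccaacccb$aacbccccccacc  c
    4  acbccccccaccabccaacccb$a  a
    5  accabccaacccb$aacbcccccc  c
    6  acccb$aacbccccccaccabcca  a
    7  b$aacbccccccaccabccaaccc  c
    8  bccaacccb$aacbccccccacca  a
    9  bccccccaccabccaacccb$aac  c
   10  caacccb$aacbccccccaccabc  c
   11  cabccaacccb$aacbccccccac  c
   12  caccabccaacccb$aacbccccc  c
   13  cb$aacbccccccaccabccaacc  c
   14  cbccccccaccabccaacccb$aa  a
   15  ccaacccb$aacbccccccaccab  b
   16  ccabccaacccb$aacbcccccca  a
   17  ccaccabccaacccb$aacbcccc  c
   18  ccb$aacbccccccaccabccaac  c
   19  cccaccabccaacccb$aacbccc  c
   20  cccb$aacbccccccaccabccaa  a
   21  ccccaccabccaacccb$aacbcc  c
   22  cccccaccabccaacccb$aacbc  c
   23  ccccccaccabccaacccb$aacb  b

b$ccacacacccccabacccaccb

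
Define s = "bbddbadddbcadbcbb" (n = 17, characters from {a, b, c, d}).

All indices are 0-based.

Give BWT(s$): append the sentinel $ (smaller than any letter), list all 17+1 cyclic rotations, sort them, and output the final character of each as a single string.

bcbbdc$ddbbbddabda

rank  rotation            last
    0  $bbddbadddbcadbcbb  b
    1  adbcbb$bbddbadddbc  c
    2  adddbcadbcbb$bbddb  b
    3  b$bbddbadddbcadbcb  b
    4  badddbcadbcbb$bbdd  d
    5  bb$bbddbadddbcadbc  c
    6  bbddbadddbcadbcbb$  $
    7  bcadbcbb$bbddbaddd  d
    8  bcbb$bbddbadddbcad  d
    9  bddbadddbcadbcbb$b  b
   10  cadbcbb$bbddbadddb  b
   11  cbb$bbddbadddbcadb  b
   12  dbadddbcadbcbb$bbd  d
   13  dbcadbcbb$bbddbadd  d
   14  dbcbb$bbddbadddbca  a
   15  ddbadddbcadbcbb$bb  b
   16  ddbcadbcbb$bbddbad  d
   17  dddbcadbcbb$bbddba  a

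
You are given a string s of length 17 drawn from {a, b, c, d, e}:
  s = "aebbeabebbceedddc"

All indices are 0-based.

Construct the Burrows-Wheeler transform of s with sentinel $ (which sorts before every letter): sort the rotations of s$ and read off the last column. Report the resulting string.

ce$eebbadbddebbaec

rank  rotation            last
    0  $aebbeabebbceedddc  c
    1  abebbceedddc$aebbe  e
    2  aebbeabebbceedddc$  $
    3  bbceedddc$aebbeabe  e
    4  bbeabebbceedddc$ae  e
    5  bceedddc$aebbeabeb  b
    6  beabebbceedddc$aeb  b
    7  bebbceedddc$aebbea  a
    8  c$aebbeabebbceeddd  d
    9  ceedddc$aebbeabebb  b
   10  dc$aebbeabebbceedd  d
   11  ddc$aebbeabebbceed  d
   12  dddc$aebbeabebbcee  e
   13  eabebbceedddc$aebb  b
   14  ebbceedddc$aebbeab  b
   15  ebbeabebbceedddc$a  a
   16  edddc$aebbeabebbce  e
   17  eedddc$aebbeabebbc  c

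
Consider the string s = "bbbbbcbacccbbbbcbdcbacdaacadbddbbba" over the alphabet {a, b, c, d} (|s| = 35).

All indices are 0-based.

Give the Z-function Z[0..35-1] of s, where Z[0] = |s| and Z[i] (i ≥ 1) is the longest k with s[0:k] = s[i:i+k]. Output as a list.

Z[0]=35
i=1: i≥r, start 0; Z[1]=4 grow→box=[1,5)
i=2: min(r-i=3, Z[1]=4)=3; Z[2]=3
i=3: min(r-i=2, Z[2]=3)=2; Z[3]=2
i=4: min(r-i=1, Z[3]=2)=1; Z[4]=1
i=5: i≥r, start 0; Z[5]=0
i=6: i≥r, start 0; Z[6]=1 grow→box=[6,7)
i=7: i≥r, start 0; Z[7]=0
i=8: i≥r, start 0; Z[8]=0
i=9: i≥r, start 0; Z[9]=0
i=10: i≥r, start 0; Z[10]=0
i=11: i≥r, start 0; Z[11]=4 grow→box=[11,15)
i=12: min(r-i=3, Z[1]=4)=3; Z[12]=3
i=13: min(r-i=2, Z[2]=3)=2; Z[13]=2
i=14: min(r-i=1, Z[3]=2)=1; Z[14]=1
i=15: i≥r, start 0; Z[15]=0
i=16: i≥r, start 0; Z[16]=1 grow→box=[16,17)
i=17: i≥r, start 0; Z[17]=0
i=18: i≥r, start 0; Z[18]=0
i=19: i≥r, start 0; Z[19]=1 grow→box=[19,20)
i=20: i≥r, start 0; Z[20]=0
i=21: i≥r, start 0; Z[21]=0
i=22: i≥r, start 0; Z[22]=0
i=23: i≥r, start 0; Z[23]=0
i=24: i≥r, start 0; Z[24]=0
i=25: i≥r, start 0; Z[25]=0
i=26: i≥r, start 0; Z[26]=0
i=27: i≥r, start 0; Z[27]=0
i=28: i≥r, start 0; Z[28]=1 grow→box=[28,29)
i=29: i≥r, start 0; Z[29]=0
i=30: i≥r, start 0; Z[30]=0
i=31: i≥r, start 0; Z[31]=3 grow→box=[31,34)
i=32: min(r-i=2, Z[1]=4)=2; Z[32]=2
i=33: min(r-i=1, Z[2]=3)=1; Z[33]=1
i=34: i≥r, start 0; Z[34]=0

[35, 4, 3, 2, 1, 0, 1, 0, 0, 0, 0, 4, 3, 2, 1, 0, 1, 0, 0, 1, 0, 0, 0, 0, 0, 0, 0, 0, 1, 0, 0, 3, 2, 1, 0]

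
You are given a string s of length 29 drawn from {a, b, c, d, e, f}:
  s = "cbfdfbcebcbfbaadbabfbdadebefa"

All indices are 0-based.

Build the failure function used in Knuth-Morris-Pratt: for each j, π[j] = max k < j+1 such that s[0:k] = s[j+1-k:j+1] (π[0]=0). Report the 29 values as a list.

π[0] = 0
j=1 s[j]='b': π[1]=0 (border '')
j=2 s[j]='f': π[2]=0 (border '')
j=3 s[j]='d': π[3]=0 (border '')
j=4 s[j]='f': π[4]=0 (border '')
j=5 s[j]='b': π[5]=0 (border '')
j=6 s[j]='c': π[6]=1 (border 'c')
j=7 s[j]='e': k: 1→0; π[7]=0 (border '')
j=8 s[j]='b': π[8]=0 (border '')
j=9 s[j]='c': π[9]=1 (border 'c')
j=10 s[j]='b': π[10]=2 (border 'cb')
j=11 s[j]='f': π[11]=3 (border 'cbf')
j=12 s[j]='b': k: 3→0; π[12]=0 (border '')
j=13 s[j]='a': π[13]=0 (border '')
j=14 s[j]='a': π[14]=0 (border '')
j=15 s[j]='d': π[15]=0 (border '')
j=16 s[j]='b': π[16]=0 (border '')
j=17 s[j]='a': π[17]=0 (border '')
j=18 s[j]='b': π[18]=0 (border '')
j=19 s[j]='f': π[19]=0 (border '')
j=20 s[j]='b': π[20]=0 (border '')
j=21 s[j]='d': π[21]=0 (border '')
j=22 s[j]='a': π[22]=0 (border '')
j=23 s[j]='d': π[23]=0 (border '')
j=24 s[j]='e': π[24]=0 (border '')
j=25 s[j]='b': π[25]=0 (border '')
j=26 s[j]='e': π[26]=0 (border '')
j=27 s[j]='f': π[27]=0 (border '')
j=28 s[j]='a': π[28]=0 (border '')

[0, 0, 0, 0, 0, 0, 1, 0, 0, 1, 2, 3, 0, 0, 0, 0, 0, 0, 0, 0, 0, 0, 0, 0, 0, 0, 0, 0, 0]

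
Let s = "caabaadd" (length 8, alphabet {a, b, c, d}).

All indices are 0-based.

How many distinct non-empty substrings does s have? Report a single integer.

31

sorted suffixes:
  #0 SA[0]=1  'aabaadd'
  #1 SA[1]=4  'aadd'
  #2 SA[2]=2  'abaadd'
  #3 SA[3]=5  'add'
  #4 SA[4]=3  'baadd'
  #5 SA[5]=0  'caabaadd'
  #6 SA[6]=7  'd'
  #7 SA[7]=6  'dd'

SA = [1, 4, 2, 5, 3, 0, 7, 6]
rank  pair      lcp
   1  s[1:],s[4:]  2  'aa'
   2  s[4:],s[2:]  1  'a'
   3  s[2:],s[5:]  1  'a'
   4  s[5:],s[3:]  0  ''
   5  s[3:],s[0:]  0  ''
   6  s[0:],s[7:]  0  ''
   7  s[7:],s[6:]  1  'd'

n(n+1)/2 = 8·9/2 = 36
Σ LCP = 0 + 2 + 1 + 1 + 0 + 0 + 0 + 1 = 5
distinct = 36 − 5 = 31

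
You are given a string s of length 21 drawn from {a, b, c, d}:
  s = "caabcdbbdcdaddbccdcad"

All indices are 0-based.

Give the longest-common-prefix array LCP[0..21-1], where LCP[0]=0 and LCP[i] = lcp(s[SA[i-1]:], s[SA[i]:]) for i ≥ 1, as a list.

[0, 1, 1, 2, 0, 1, 2, 1, 0, 2, 1, 1, 2, 2, 0, 1, 1, 2, 1, 2, 1]

rank→(start, suffix):
  0 → (1, 'aabcdbbdcdaddbccdcad')
  1 → (2, 'abcdbbdcdaddbccdcad')
  2 → (19, 'ad')
  3 → (11, 'addbccdcad')
  4 → (6, 'bbdcdaddbccdcad')
  5 → (14, 'bccdcad')
  6 → (3, 'bcdbbdcdaddbccdcad')
  7 → (7, 'bdcdaddbccdcad')
  8 → (0, 'caabcdbbdcdaddbccdcad')
  9 → (18, 'cad')
  10 → (15, 'ccdcad')
  11 → (9, 'cdaddbccdcad')
  12 → (4, 'cdbbdcdaddbccdcad')
  13 → (16, 'cdcad')
  14 → (20, 'd')
  15 → (10, 'daddbccdcad')
  16 → (5, 'dbbdcdaddbccdcad')
  17 → (13, 'dbccdcad')
  18 → (17, 'dcad')
  19 → (8, 'dcdaddbccdcad')
  20 → (12, 'ddbccdcad')

SA = [1, 2, 19, 11, 6, 14, 3, 7, 0, 18, 15, 9, 4, 16, 20, 10, 5, 13, 17, 8, 12]
rank  pair      lcp
   1  s[1:],s[2:]  1  'a'
   2  s[2:],s[19:]  1  'a'
   3  s[19:],s[11:]  2  'ad'
   4  s[11:],s[6:]  0  ''
   5  s[6:],s[14:]  1  'b'
   6  s[14:],s[3:]  2  'bc'
   7  s[3:],s[7:]  1  'b'
   8  s[7:],s[0:]  0  ''
   9  s[0:],s[18:]  2  'ca'
  10  s[18:],s[15:]  1  'c'
  11  s[15:],s[9:]  1  'c'
  12  s[9:],s[4:]  2  'cd'
  13  s[4:],s[16:]  2  'cd'
  14  s[16:],s[20:]  0  ''
  15  s[20:],s[10:]  1  'd'
  16  s[10:],s[5:]  1  'd'
  17  s[5:],s[13:]  2  'db'
  18  s[13:],s[17:]  1  'd'
  19  s[17:],s[8:]  2  'dc'
  20  s[8:],s[12:]  1  'd'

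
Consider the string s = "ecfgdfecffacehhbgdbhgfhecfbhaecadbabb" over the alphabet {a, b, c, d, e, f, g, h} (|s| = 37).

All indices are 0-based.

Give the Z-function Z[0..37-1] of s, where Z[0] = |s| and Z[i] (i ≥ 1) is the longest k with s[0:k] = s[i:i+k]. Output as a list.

[37, 0, 0, 0, 0, 0, 3, 0, 0, 0, 0, 0, 1, 0, 0, 0, 0, 0, 0, 0, 0, 0, 0, 3, 0, 0, 0, 0, 0, 2, 0, 0, 0, 0, 0, 0, 0]

Z[0]=37
i=1: i≥r, start 0; Z[1]=0
i=2: i≥r, start 0; Z[2]=0
i=3: i≥r, start 0; Z[3]=0
i=4: i≥r, start 0; Z[4]=0
i=5: i≥r, start 0; Z[5]=0
i=6: i≥r, start 0; Z[6]=3 extend→box=[6,9)
i=7: min(r-i=2, Z[1]=0)=0; Z[7]=0
i=8: min(r-i=1, Z[2]=0)=0; Z[8]=0
i=9: i≥r, start 0; Z[9]=0
i=10: i≥r, start 0; Z[10]=0
i=11: i≥r, start 0; Z[11]=0
i=12: i≥r, start 0; Z[12]=1 extend→box=[12,13)
i=13: i≥r, start 0; Z[13]=0
i=14: i≥r, start 0; Z[14]=0
i=15: i≥r, start 0; Z[15]=0
i=16: i≥r, start 0; Z[16]=0
i=17: i≥r, start 0; Z[17]=0
i=18: i≥r, start 0; Z[18]=0
i=19: i≥r, start 0; Z[19]=0
i=20: i≥r, start 0; Z[20]=0
i=21: i≥r, start 0; Z[21]=0
i=22: i≥r, start 0; Z[22]=0
i=23: i≥r, start 0; Z[23]=3 extend→box=[23,26)
i=24: min(r-i=2, Z[1]=0)=0; Z[24]=0
i=25: min(r-i=1, Z[2]=0)=0; Z[25]=0
i=26: i≥r, start 0; Z[26]=0
i=27: i≥r, start 0; Z[27]=0
i=28: i≥r, start 0; Z[28]=0
i=29: i≥r, start 0; Z[29]=2 extend→box=[29,31)
i=30: min(r-i=1, Z[1]=0)=0; Z[30]=0
i=31: i≥r, start 0; Z[31]=0
i=32: i≥r, start 0; Z[32]=0
i=33: i≥r, start 0; Z[33]=0
i=34: i≥r, start 0; Z[34]=0
i=35: i≥r, start 0; Z[35]=0
i=36: i≥r, start 0; Z[36]=0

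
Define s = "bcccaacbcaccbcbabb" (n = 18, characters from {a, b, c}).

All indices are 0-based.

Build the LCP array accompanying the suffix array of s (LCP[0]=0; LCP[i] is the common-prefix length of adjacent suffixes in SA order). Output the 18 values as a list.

rank | idx | suffix
   0 |   4 | aacbcaccbcbabb
   1 |  15 | abb
   2 |   5 | acbcaccbcbabb
   3 |   9 | accbcbabb
   4 |  17 | b
   5 |  14 | babb
   6 |  16 | bb
   7 |   7 | bcaccbcbabb
   8 |  12 | bcbabb
   9 |   0 | bcccaacbcaccbcbabb
  10 |   3 | caacbcaccbcbabb
  11 |   8 | caccbcbabb
  12 |  13 | cbabb
  13 |   6 | cbcaccbcbabb
  14 |  11 | cbcbabb
  15 |   2 | ccaacbcaccbcbabb
  16 |  10 | ccbcbabb
  17 |   1 | cccaacbcaccbcbabb

SA = [4, 15, 5, 9, 17, 14, 16, 7, 12, 0, 3, 8, 13, 6, 11, 2, 10, 1]
i: (SA[i-1],SA[i]) lcp shared
  1: (4,15) 1 'a'
  2: (15,5) 1 'a'
  3: (5,9) 2 'ac'
  4: (9,17) 0 ''
  5: (17,14) 1 'b'
  6: (14,16) 1 'b'
  7: (16,7) 1 'b'
  8: (7,12) 2 'bc'
  9: (12,0) 2 'bc'
  10: (0,3) 0 ''
  11: (3,8) 2 'ca'
  12: (8,13) 1 'c'
  13: (13,6) 2 'cb'
  14: (6,11) 3 'cbc'
  15: (11,2) 1 'c'
  16: (2,10) 2 'cc'
  17: (10,1) 2 'cc'

[0, 1, 1, 2, 0, 1, 1, 1, 2, 2, 0, 2, 1, 2, 3, 1, 2, 2]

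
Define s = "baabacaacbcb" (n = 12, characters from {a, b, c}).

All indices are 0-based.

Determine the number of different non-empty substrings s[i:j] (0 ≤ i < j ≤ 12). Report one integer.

65

sorted suffixes:
  #0 SA[0]=1  'aabacaacbcb'
  #1 SA[1]=6  'aacbcb'
  #2 SA[2]=2  'abacaacbcb'
  #3 SA[3]=4  'acaacbcb'
  #4 SA[4]=7  'acbcb'
  #5 SA[5]=11  'b'
  #6 SA[6]=0  'baabacaacbcb'
  #7 SA[7]=3  'bacaacbcb'
  #8 SA[8]=9  'bcb'
  #9 SA[9]=5  'caacbcb'
  #10 SA[10]=10  'cb'
  #11 SA[11]=8  'cbcb'

SA = [1, 6, 2, 4, 7, 11, 0, 3, 9, 5, 10, 8]
rank  pair      lcp
   1  s[1:],s[6:]  2  'aa'
   2  s[6:],s[2:]  1  'a'
   3  s[2:],s[4:]  1  'a'
   4  s[4:],s[7:]  2  'ac'
   5  s[7:],s[11:]  0  ''
   6  s[11:],s[0:]  1  'b'
   7  s[0:],s[3:]  2  'ba'
   8  s[3:],s[9:]  1  'b'
   9  s[9:],s[5:]  0  ''
  10  s[5:],s[10:]  1  'c'
  11  s[10:],s[8:]  2  'cb'

n(n+1)/2 = 12·13/2 = 78
Σ LCP = 0 + 2 + 1 + 1 + 2 + 0 + 1 + 2 + 1 + 0 + 1 + 2 = 13
distinct = 78 − 13 = 65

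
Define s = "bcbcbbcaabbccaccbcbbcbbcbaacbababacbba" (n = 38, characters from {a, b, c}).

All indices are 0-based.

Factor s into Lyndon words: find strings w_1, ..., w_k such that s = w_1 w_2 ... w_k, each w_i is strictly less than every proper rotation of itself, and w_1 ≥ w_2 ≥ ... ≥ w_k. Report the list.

["bc", "bc", "bbc", "aabbccaccbcbbcbbcbaacbababacbb", "a"]

emit factor 1: 'bc' (i=0, period=2)
emit factor 2: 'bc' (i=2, period=2)
emit factor 3: 'bbc' (i=4, period=3)
emit factor 4: 'aabbccaccbcbbcbbcbaacbababacbb' (i=7, period=30)
emit factor 5: 'a' (i=37, period=1)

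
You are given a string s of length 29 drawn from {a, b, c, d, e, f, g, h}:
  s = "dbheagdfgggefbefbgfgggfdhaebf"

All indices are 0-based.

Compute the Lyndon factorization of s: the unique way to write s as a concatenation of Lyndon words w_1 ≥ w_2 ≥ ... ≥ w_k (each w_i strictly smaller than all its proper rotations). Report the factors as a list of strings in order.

emit factor 1: 'd' (i=0, period=1)
emit factor 2: 'bhe' (i=1, period=3)
emit factor 3: 'agdfgggefbefbgfgggfdh' (i=4, period=21)
emit factor 4: 'aebf' (i=25, period=4)

["d", "bhe", "agdfgggefbefbgfgggfdh", "aebf"]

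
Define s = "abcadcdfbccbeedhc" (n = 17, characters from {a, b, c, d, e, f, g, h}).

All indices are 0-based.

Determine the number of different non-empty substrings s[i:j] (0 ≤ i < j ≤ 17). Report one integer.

sorted suffixes:
  #0 SA[0]=0  'abcadcdfbccbeedhc'
  #1 SA[1]=3  'adcdfbccbeedhc'
  #2 SA[2]=1  'bcadcdfbccbeedhc'
  #3 SA[3]=8  'bccbeedhc'
  #4 SA[4]=11  'beedhc'
  #5 SA[5]=16  'c'
  #6 SA[6]=2  'cadcdfbccbeedhc'
  #7 SA[7]=10  'cbeedhc'
  #8 SA[8]=9  'ccbeedhc'
  #9 SA[9]=5  'cdfbccbeedhc'
  #10 SA[10]=4  'dcdfbccbeedhc'
  #11 SA[11]=6  'dfbccbeedhc'
  #12 SA[12]=14  'dhc'
  #13 SA[13]=13  'edhc'
  #14 SA[14]=12  'eedhc'
  #15 SA[15]=7  'fbccbeedhc'
  #16 SA[16]=15  'hc'

SA = [0, 3, 1, 8, 11, 16, 2, 10, 9, 5, 4, 6, 14, 13, 12, 7, 15]
i: (SA[i-1],SA[i]) lcp shared
  1: (0,3) 1 'a'
  2: (3,1) 0 ''
  3: (1,8) 2 'bc'
  4: (8,11) 1 'b'
  5: (11,16) 0 ''
  6: (16,2) 1 'c'
  7: (2,10) 1 'c'
  8: (10,9) 1 'c'
  9: (9,5) 1 'c'
  10: (5,4) 0 ''
  11: (4,6) 1 'd'
  12: (6,14) 1 'd'
  13: (14,13) 0 ''
  14: (13,12) 1 'e'
  15: (12,7) 0 ''
  16: (7,15) 0 ''

n(n+1)/2 = 17·18/2 = 153
Σ LCP = 0 + 1 + 0 + 2 + 1 + 0 + 1 + 1 + 1 + 1 + 0 + 1 + 1 + 0 + 1 + 0 + 0 = 11
distinct = 153 − 11 = 142

142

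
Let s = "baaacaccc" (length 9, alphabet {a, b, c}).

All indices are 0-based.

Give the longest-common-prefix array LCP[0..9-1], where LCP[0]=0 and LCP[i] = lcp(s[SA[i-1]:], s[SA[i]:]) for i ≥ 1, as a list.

[0, 2, 1, 2, 0, 0, 1, 1, 2]

sorted suffixes:
  #0 SA[0]=1  'aaacaccc'
  #1 SA[1]=2  'aacaccc'
  #2 SA[2]=3  'acaccc'
  #3 SA[3]=5  'accc'
  #4 SA[4]=0  'baaacaccc'
  #5 SA[5]=8  'c'
  #6 SA[6]=4  'caccc'
  #7 SA[7]=7  'cc'
  #8 SA[8]=6  'ccc'

SA = [1, 2, 3, 5, 0, 8, 4, 7, 6]
rank  pair      lcp
   1  s[1:],s[2:]  2  'aa'
   2  s[2:],s[3:]  1  'a'
   3  s[3:],s[5:]  2  'ac'
   4  s[5:],s[0:]  0  ''
   5  s[0:],s[8:]  0  ''
   6  s[8:],s[4:]  1  'c'
   7  s[4:],s[7:]  1  'c'
   8  s[7:],s[6:]  2  'cc'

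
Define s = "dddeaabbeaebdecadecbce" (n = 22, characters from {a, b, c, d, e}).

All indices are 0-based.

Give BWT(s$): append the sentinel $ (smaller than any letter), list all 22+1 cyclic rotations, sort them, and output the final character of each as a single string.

rank  rotation                 last
    0  $dddeaabbeaebdecadecbce  e
    1  aabbeaebdecadecbce$ddde  e
    2  abbeaebdecadecbce$dddea  a
    3  adecbce$dddeaabbeaebdec  c
    4  aebdecadecbce$dddeaabbe  e
    5  bbeaebdecadecbce$dddeaa  a
    6  bce$dddeaabbeaebdecadec  c
    7  bdecadecbce$dddeaabbeae  e
    8  beaebdecadecbce$dddeaab  b
    9  cadecbce$dddeaabbeaebde  e
   10  cbce$dddeaabbeaebdecade  e
   11  ce$dddeaabbeaebdecadecb  b
   12  dddeaabbeaebdecadecbce$  $
   13  ddeaabbeaebdecadecbce$d  d
   14  deaabbeaebdecadecbce$dd  d
   15  decadecbce$dddeaabbeaeb  b
   16  decbce$dddeaabbeaebdeca  a
   17  e$dddeaabbeaebdecadecbc  c
   18  eaabbeaebdecadecbce$ddd  d
   19  eaebdecadecbce$dddeaabb  b
   20  ebdecadecbce$dddeaabbea  a
   21  ecadecbce$dddeaabbeaebd  d
   22  ecbce$dddeaabbeaebdecad  d

eeaceacebeeb$ddbacdbadd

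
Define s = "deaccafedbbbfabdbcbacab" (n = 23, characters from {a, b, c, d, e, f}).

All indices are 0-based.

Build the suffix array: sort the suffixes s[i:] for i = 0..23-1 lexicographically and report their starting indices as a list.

rank | idx | suffix
   0 |  21 | ab
   1 |  13 | abdbcbacab
   2 |  19 | acab
   3 |   2 | accafedbbbfabdbcbacab
   4 |   5 | afedbbbfabdbcbacab
   5 |  22 | b
   6 |  18 | bacab
   7 |   9 | bbbfabdbcbacab
   8 |  10 | bbfabdbcbacab
   9 |  16 | bcbacab
  10 |  14 | bdbcbacab
  11 |  11 | bfabdbcbacab
  12 |  20 | cab
  13 |   4 | cafedbbbfabdbcbacab
  14 |  17 | cbacab
  15 |   3 | ccafedbbbfabdbcbacab
  16 |   8 | dbbbfabdbcbacab
  17 |  15 | dbcbacab
  18 |   0 | deaccafedbbbfabdbcbacab
  19 |   1 | eaccafedbbbfabdbcbacab
  20 |   7 | edbbbfabdbcbacab
  21 |  12 | fabdbcbacab
  22 |   6 | fedbbbfabdbcbacab

[21, 13, 19, 2, 5, 22, 18, 9, 10, 16, 14, 11, 20, 4, 17, 3, 8, 15, 0, 1, 7, 12, 6]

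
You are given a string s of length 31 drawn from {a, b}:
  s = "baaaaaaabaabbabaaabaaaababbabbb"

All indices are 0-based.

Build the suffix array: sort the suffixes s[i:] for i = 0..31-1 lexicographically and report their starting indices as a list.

[1, 2, 3, 4, 19, 15, 5, 20, 16, 6, 21, 9, 17, 13, 7, 22, 10, 24, 27, 30, 0, 18, 14, 8, 12, 23, 26, 29, 11, 25, 28]

rank | idx | suffix
   0 |   1 | aaaaaaabaabbabaaabaaaababbabbb
   1 |   2 | aaaaaabaabbabaaabaaaababbabbb
   2 |   3 | aaaaabaabbabaaabaaaababbabbb
   3 |   4 | aaaabaabbabaaabaaaababbabbb
   4 |  19 | aaaababbabbb
   5 |  15 | aaabaaaababbabbb
   6 |   5 | aaabaabbabaaabaaaababbabbb
   7 |  20 | aaababbabbb
   8 |  16 | aabaaaababbabbb
   9 |   6 | aabaabbabaaabaaaababbabbb
  10 |  21 | aababbabbb
  11 |   9 | aabbabaaabaaaababbabbb
  12 |  17 | abaaaababbabbb
  13 |  13 | abaaabaaaababbabbb
  14 |   7 | abaabbabaaabaaaababbabbb
  15 |  22 | ababbabbb
  16 |  10 | abbabaaabaaaababbabbb
  17 |  24 | abbabbb
  18 |  27 | abbb
  19 |  30 | b
  20 |   0 | baaaaaaabaabbabaaabaaaababbabbb
  21 |  18 | baaaababbabbb
  22 |  14 | baaabaaaababbabbb
  23 |   8 | baabbabaaabaaaababbabbb
  24 |  12 | babaaabaaaababbabbb
  25 |  23 | babbabbb
  26 |  26 | babbb
  27 |  29 | bb
  28 |  11 | bbabaaabaaaababbabbb
  29 |  25 | bbabbb
  30 |  28 | bbb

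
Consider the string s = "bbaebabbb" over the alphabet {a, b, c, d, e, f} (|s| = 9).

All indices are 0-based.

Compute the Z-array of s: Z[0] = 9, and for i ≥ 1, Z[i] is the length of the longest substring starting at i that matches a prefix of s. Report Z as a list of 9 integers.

[9, 1, 0, 0, 1, 0, 2, 2, 1]

Z[0]=9
i=1: i≥r, start 0; Z[1]=1 extend→box=[1,2)
i=2: i≥r, start 0; Z[2]=0
i=3: i≥r, start 0; Z[3]=0
i=4: i≥r, start 0; Z[4]=1 extend→box=[4,5)
i=5: i≥r, start 0; Z[5]=0
i=6: i≥r, start 0; Z[6]=2 extend→box=[6,8)
i=7: min(r-i=1, Z[1]=1)=1; Z[7]=2 extend→box=[7,9)
i=8: min(r-i=1, Z[1]=1)=1; Z[8]=1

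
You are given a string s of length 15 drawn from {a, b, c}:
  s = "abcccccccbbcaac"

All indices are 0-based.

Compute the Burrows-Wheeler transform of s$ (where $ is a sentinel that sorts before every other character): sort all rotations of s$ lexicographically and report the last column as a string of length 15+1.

cc$acbaabccccccb

rank  rotation          last
    0  $abcccccccbbcaac  c
    1  aac$abcccccccbbc  c
    2  abcccccccbbcaac$  $
    3  ac$abcccccccbbca  a
    4  bbcaac$abccccccc  c
    5  bcaac$abcccccccb  b
    6  bcccccccbbcaac$a  a
    7  c$abcccccccbbcaa  a
    8  caac$abcccccccbb  b
    9  cbbcaac$abcccccc  c
   10  ccbbcaac$abccccc  c
   11  cccbbcaac$abcccc  c
   12  ccccbbcaac$abccc  c
   13  cccccbbcaac$abcc  c
   14  ccccccbbcaac$abc  c
   15  cccccccbbcaac$ab  b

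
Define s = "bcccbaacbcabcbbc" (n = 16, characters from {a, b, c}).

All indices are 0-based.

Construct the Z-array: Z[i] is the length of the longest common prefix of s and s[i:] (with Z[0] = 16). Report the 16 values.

Z[0]=16
i=1: outside box; Z[1]=0
i=2: outside box; Z[2]=0
i=3: outside box; Z[3]=0
i=4: outside box; Z[4]=1 extend→box=[4,5)
i=5: outside box; Z[5]=0
i=6: outside box; Z[6]=0
i=7: outside box; Z[7]=0
i=8: outside box; Z[8]=2 extend→box=[8,10)
i=9: min(r-i=1, Z[1]=0)=0; Z[9]=0
i=10: outside box; Z[10]=0
i=11: outside box; Z[11]=2 extend→box=[11,13)
i=12: min(r-i=1, Z[1]=0)=0; Z[12]=0
i=13: outside box; Z[13]=1 extend→box=[13,14)
i=14: outside box; Z[14]=2 extend→box=[14,16)
i=15: min(r-i=1, Z[1]=0)=0; Z[15]=0

[16, 0, 0, 0, 1, 0, 0, 0, 2, 0, 0, 2, 0, 1, 2, 0]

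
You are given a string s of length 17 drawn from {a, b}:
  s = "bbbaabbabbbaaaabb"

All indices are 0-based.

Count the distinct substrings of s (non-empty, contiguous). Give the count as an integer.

sorted suffixes:
  #0 SA[0]=11  'aaaabb'
  #1 SA[1]=12  'aaabb'
  #2 SA[2]=13  'aabb'
  #3 SA[3]=3  'aabbabbbaaaabb'
  #4 SA[4]=14  'abb'
  #5 SA[5]=4  'abbabbbaaaabb'
  #6 SA[6]=7  'abbbaaaabb'
  #7 SA[7]=16  'b'
  #8 SA[8]=10  'baaaabb'
  #9 SA[9]=2  'baabbabbbaaaabb'
  #10 SA[10]=6  'babbbaaaabb'
  #11 SA[11]=15  'bb'
  #12 SA[12]=9  'bbaaaabb'
  #13 SA[13]=1  'bbaabbabbbaaaabb'
  #14 SA[14]=5  'bbabbbaaaabb'
  #15 SA[15]=8  'bbbaaaabb'
  #16 SA[16]=0  'bbbaabbabbbaaaabb'

SA = [11, 12, 13, 3, 14, 4, 7, 16, 10, 2, 6, 15, 9, 1, 5, 8, 0]
rank  pair      lcp
   1  s[11:],s[12:]  3  'aaa'
   2  s[12:],s[13:]  2  'aa'
   3  s[13:],s[3:]  4  'aabb'
   4  s[3:],s[14:]  1  'a'
   5  s[14:],s[4:]  3  'abb'
   6  s[4:],s[7:]  3  'abb'
   7  s[7:],s[16:]  0  ''
   8  s[16:],s[10:]  1  'b'
   9  s[10:],s[2:]  3  'baa'
  10  s[2:],s[6:]  2  'ba'
  11  s[6:],s[15:]  1  'b'
  12  s[15:],s[9:]  2  'bb'
  13  s[9:],s[1:]  4  'bbaa'
  14  s[1:],s[5:]  3  'bba'
  15  s[5:],s[8:]  2  'bb'
  16  s[8:],s[0:]  5  'bbbaa'

n(n+1)/2 = 17·18/2 = 153
Σ LCP = 0 + 3 + 2 + 4 + 1 + 3 + 3 + 0 + 1 + 3 + 2 + 1 + 2 + 4 + 3 + 2 + 5 = 39
distinct = 153 − 39 = 114

114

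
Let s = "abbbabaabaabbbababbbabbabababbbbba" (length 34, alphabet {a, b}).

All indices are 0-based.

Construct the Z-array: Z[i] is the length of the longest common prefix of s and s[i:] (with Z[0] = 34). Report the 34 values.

[34, 0, 0, 0, 2, 0, 1, 2, 0, 1, 7, 0, 0, 0, 2, 0, 6, 0, 0, 0, 3, 0, 0, 2, 0, 2, 0, 4, 0, 0, 0, 0, 0, 1]

Z[0]=34
i=1: i≥r, start 0; Z[1]=0
i=2: i≥r, start 0; Z[2]=0
i=3: i≥r, start 0; Z[3]=0
i=4: i≥r, start 0; Z[4]=2 grow→box=[4,6)
i=5: min(r-i=1, Z[1]=0)=0; Z[5]=0
i=6: i≥r, start 0; Z[6]=1 grow→box=[6,7)
i=7: i≥r, start 0; Z[7]=2 grow→box=[7,9)
i=8: min(r-i=1, Z[1]=0)=0; Z[8]=0
i=9: i≥r, start 0; Z[9]=1 grow→box=[9,10)
i=10: i≥r, start 0; Z[10]=7 grow→box=[10,17)
i=11: min(r-i=6, Z[1]=0)=0; Z[11]=0
i=12: min(r-i=5, Z[2]=0)=0; Z[12]=0
i=13: min(r-i=4, Z[3]=0)=0; Z[13]=0
i=14: min(r-i=3, Z[4]=2)=2; Z[14]=2
i=15: min(r-i=2, Z[5]=0)=0; Z[15]=0
i=16: min(r-i=1, Z[6]=1)=1; Z[16]=6 grow→box=[16,22)
i=17: min(r-i=5, Z[1]=0)=0; Z[17]=0
i=18: min(r-i=4, Z[2]=0)=0; Z[18]=0
i=19: min(r-i=3, Z[3]=0)=0; Z[19]=0
i=20: min(r-i=2, Z[4]=2)=2; Z[20]=3 grow→box=[20,23)
i=21: min(r-i=2, Z[1]=0)=0; Z[21]=0
i=22: min(r-i=1, Z[2]=0)=0; Z[22]=0
i=23: i≥r, start 0; Z[23]=2 grow→box=[23,25)
i=24: min(r-i=1, Z[1]=0)=0; Z[24]=0
i=25: i≥r, start 0; Z[25]=2 grow→box=[25,27)
i=26: min(r-i=1, Z[1]=0)=0; Z[26]=0
i=27: i≥r, start 0; Z[27]=4 grow→box=[27,31)
i=28: min(r-i=3, Z[1]=0)=0; Z[28]=0
i=29: min(r-i=2, Z[2]=0)=0; Z[29]=0
i=30: min(r-i=1, Z[3]=0)=0; Z[30]=0
i=31: i≥r, start 0; Z[31]=0
i=32: i≥r, start 0; Z[32]=0
i=33: i≥r, start 0; Z[33]=1 grow→box=[33,34)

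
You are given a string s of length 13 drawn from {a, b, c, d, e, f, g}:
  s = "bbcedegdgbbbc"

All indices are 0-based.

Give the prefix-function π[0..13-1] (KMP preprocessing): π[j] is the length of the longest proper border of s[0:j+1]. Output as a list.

[0, 1, 0, 0, 0, 0, 0, 0, 0, 1, 2, 2, 3]

π[0] = 0
j=1 s[j]='b': π[1]=1 (border 'b')
j=2 s[j]='c': k: 1→0; π[2]=0 (border '')
j=3 s[j]='e': π[3]=0 (border '')
j=4 s[j]='d': π[4]=0 (border '')
j=5 s[j]='e': π[5]=0 (border '')
j=6 s[j]='g': π[6]=0 (border '')
j=7 s[j]='d': π[7]=0 (border '')
j=8 s[j]='g': π[8]=0 (border '')
j=9 s[j]='b': π[9]=1 (border 'b')
j=10 s[j]='b': π[10]=2 (border 'bb')
j=11 s[j]='b': k: 2→1; π[11]=2 (border 'bb')
j=12 s[j]='c': π[12]=3 (border 'bbc')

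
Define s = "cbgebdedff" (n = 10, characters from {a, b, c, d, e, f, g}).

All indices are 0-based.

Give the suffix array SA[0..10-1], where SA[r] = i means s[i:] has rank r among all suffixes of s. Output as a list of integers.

[4, 1, 0, 5, 7, 3, 6, 9, 8, 2]

rank | idx | suffix
   0 |   4 | bdedff
   1 |   1 | bgebdedff
   2 |   0 | cbgebdedff
   3 |   5 | dedff
   4 |   7 | dff
   5 |   3 | ebdedff
   6 |   6 | edff
   7 |   9 | f
   8 |   8 | ff
   9 |   2 | gebdedff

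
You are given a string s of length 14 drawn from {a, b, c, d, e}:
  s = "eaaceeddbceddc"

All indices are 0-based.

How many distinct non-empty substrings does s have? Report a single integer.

rank→(start, suffix):
  0 → (1, 'aaceeddbceddc')
  1 → (2, 'aceeddbceddc')
  2 → (8, 'bceddc')
  3 → (13, 'c')
  4 → (9, 'ceddc')
  5 → (3, 'ceeddbceddc')
  6 → (7, 'dbceddc')
  7 → (12, 'dc')
  8 → (6, 'ddbceddc')
  9 → (11, 'ddc')
  10 → (0, 'eaaceeddbceddc')
  11 → (5, 'eddbceddc')
  12 → (10, 'eddc')
  13 → (4, 'eeddbceddc')

SA = [1, 2, 8, 13, 9, 3, 7, 12, 6, 11, 0, 5, 10, 4]
[i] adj suffixes → lcp
  [1] 1/2 → 1 ('a')
  [2] 2/8 → 0 ('')
  [3] 8/13 → 0 ('')
  [4] 13/9 → 1 ('c')
  [5] 9/3 → 2 ('ce')
  [6] 3/7 → 0 ('')
  [7] 7/12 → 1 ('d')
  [8] 12/6 → 1 ('d')
  [9] 6/11 → 2 ('dd')
  [10] 11/0 → 0 ('')
  [11] 0/5 → 1 ('e')
  [12] 5/10 → 3 ('edd')
  [13] 10/4 → 1 ('e')

n(n+1)/2 = 14·15/2 = 105
Σ LCP = 0 + 1 + 0 + 0 + 1 + 2 + 0 + 1 + 1 + 2 + 0 + 1 + 3 + 1 = 13
distinct = 105 − 13 = 92

92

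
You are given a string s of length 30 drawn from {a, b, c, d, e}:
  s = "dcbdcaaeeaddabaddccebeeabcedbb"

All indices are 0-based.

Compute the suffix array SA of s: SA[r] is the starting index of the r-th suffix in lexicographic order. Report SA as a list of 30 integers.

rank→(start, suffix):
  0 → (5, 'aaeeaddabaddccebeeabcedbb')
  1 → (12, 'abaddccebeeabcedbb')
  2 → (23, 'abcedbb')
  3 → (9, 'addabaddccebeeabcedbb')
  4 → (14, 'addccebeeabcedbb')
  5 → (6, 'aeeaddabaddccebeeabcedbb')
  6 → (29, 'b')
  7 → (13, 'baddccebeeabcedbb')
  8 → (28, 'bb')
  9 → (24, 'bcedbb')
  10 → (2, 'bdcaaeeaddabaddccebeeabcedbb')
  11 → (20, 'beeabcedbb')
  12 → (4, 'caaeeaddabaddccebeeabcedbb')
  13 → (1, 'cbdcaaeeaddabaddccebeeabcedbb')
  14 → (17, 'ccebeeabcedbb')
  15 → (18, 'cebeeabcedbb')
  16 → (25, 'cedbb')
  17 → (11, 'dabaddccebeeabcedbb')
  18 → (27, 'dbb')
  19 → (3, 'dcaaeeaddabaddccebeeabcedbb')
  20 → (0, 'dcbdcaaeeaddabaddccebeeabcedbb')
  21 → (16, 'dccebeeabcedbb')
  22 → (10, 'ddabaddccebeeabcedbb')
  23 → (15, 'ddccebeeabcedbb')
  24 → (22, 'eabcedbb')
  25 → (8, 'eaddabaddccebeeabcedbb')
  26 → (19, 'ebeeabcedbb')
  27 → (26, 'edbb')
  28 → (21, 'eeabcedbb')
  29 → (7, 'eeaddabaddccebeeabcedbb')

[5, 12, 23, 9, 14, 6, 29, 13, 28, 24, 2, 20, 4, 1, 17, 18, 25, 11, 27, 3, 0, 16, 10, 15, 22, 8, 19, 26, 21, 7]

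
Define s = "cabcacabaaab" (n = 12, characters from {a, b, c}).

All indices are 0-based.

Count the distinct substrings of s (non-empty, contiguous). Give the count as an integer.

rank | idx | suffix
   0 |   8 | aaab
   1 |   9 | aab
   2 |  10 | ab
   3 |   6 | abaaab
   4 |   1 | abcacabaaab
   5 |   4 | acabaaab
   6 |  11 | b
   7 |   7 | baaab
   8 |   2 | bcacabaaab
   9 |   5 | cabaaab
  10 |   0 | cabcacabaaab
  11 |   3 | cacabaaab

SA = [8, 9, 10, 6, 1, 4, 11, 7, 2, 5, 0, 3]
i: (SA[i-1],SA[i]) lcp shared
  1: (8,9) 2 'aa'
  2: (9,10) 1 'a'
  3: (10,6) 2 'ab'
  4: (6,1) 2 'ab'
  5: (1,4) 1 'a'
  6: (4,11) 0 ''
  7: (11,7) 1 'b'
  8: (7,2) 1 'b'
  9: (2,5) 0 ''
  10: (5,0) 3 'cab'
  11: (0,3) 2 'ca'

n(n+1)/2 = 12·13/2 = 78
Σ LCP = 0 + 2 + 1 + 2 + 2 + 1 + 0 + 1 + 1 + 0 + 3 + 2 = 15
distinct = 78 − 15 = 63

63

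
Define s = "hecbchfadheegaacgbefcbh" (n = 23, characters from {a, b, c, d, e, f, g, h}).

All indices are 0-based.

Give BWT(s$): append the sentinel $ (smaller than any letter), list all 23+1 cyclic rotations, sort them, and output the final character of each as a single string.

hgafcgcefabahhbeheecb$dc

rank  rotation                  last
    0  $hecbchfadheegaacgbefcbh  h
    1  aacgbefcbh$hecbchfadheeg  g
    2  acgbefcbh$hecbchfadheega  a
    3  adheegaacgbefcbh$hecbchf  f
    4  bchfadheegaacgbefcbh$hec  c
    5  befcbh$hecbchfadheegaacg  g
    6  bh$hecbchfadheegaacgbefc  c
    7  cbchfadheegaacgbefcbh$he  e
    8  cbh$hecbchfadheegaacgbef  f
    9  cgbefcbh$hecbchfadheegaa  a
   10  chfadheegaacgbefcbh$hecb  b
   11  dheegaacgbefcbh$hecbchfa  a
   12  ecbchfadheegaacgbefcbh$h  h
   13  eegaacgbefcbh$hecbchfadh  h
   14  efcbh$hecbchfadheegaacgb  b
   15  egaacgbefcbh$hecbchfadhe  e
   16  fadheegaacgbefcbh$hecbch  h
   17  fcbh$hecbchfadheegaacgbe  e
   18  gaacgbefcbh$hecbchfadhee  e
   19  gbefcbh$hecbchfadheegaac  c
   20  h$hecbchfadheegaacgbefcb  b
   21  hecbchfadheegaacgbefcbh$  $
   22  heegaacgbefcbh$hecbchfad  d
   23  hfadheegaacgbefcbh$hecbc  c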